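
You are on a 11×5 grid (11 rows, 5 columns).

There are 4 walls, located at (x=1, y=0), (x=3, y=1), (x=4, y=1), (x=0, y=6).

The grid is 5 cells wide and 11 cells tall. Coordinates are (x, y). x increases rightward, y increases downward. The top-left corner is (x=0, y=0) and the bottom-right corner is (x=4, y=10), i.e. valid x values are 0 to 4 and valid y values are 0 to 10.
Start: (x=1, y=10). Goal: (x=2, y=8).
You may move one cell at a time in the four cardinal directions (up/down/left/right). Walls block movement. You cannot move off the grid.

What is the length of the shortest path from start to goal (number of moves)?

Answer: Shortest path length: 3

Derivation:
BFS from (x=1, y=10) until reaching (x=2, y=8):
  Distance 0: (x=1, y=10)
  Distance 1: (x=1, y=9), (x=0, y=10), (x=2, y=10)
  Distance 2: (x=1, y=8), (x=0, y=9), (x=2, y=9), (x=3, y=10)
  Distance 3: (x=1, y=7), (x=0, y=8), (x=2, y=8), (x=3, y=9), (x=4, y=10)  <- goal reached here
One shortest path (3 moves): (x=1, y=10) -> (x=2, y=10) -> (x=2, y=9) -> (x=2, y=8)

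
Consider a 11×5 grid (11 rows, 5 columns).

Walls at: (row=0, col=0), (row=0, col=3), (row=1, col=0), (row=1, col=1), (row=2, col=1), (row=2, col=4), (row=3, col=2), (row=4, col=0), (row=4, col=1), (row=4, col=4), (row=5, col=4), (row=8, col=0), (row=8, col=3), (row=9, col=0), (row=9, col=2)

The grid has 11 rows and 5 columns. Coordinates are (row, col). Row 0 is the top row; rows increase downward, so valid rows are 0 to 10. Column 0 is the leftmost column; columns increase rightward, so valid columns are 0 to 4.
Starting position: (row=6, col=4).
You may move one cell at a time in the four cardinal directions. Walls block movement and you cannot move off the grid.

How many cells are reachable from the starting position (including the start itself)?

Answer: Reachable cells: 37

Derivation:
BFS flood-fill from (row=6, col=4):
  Distance 0: (row=6, col=4)
  Distance 1: (row=6, col=3), (row=7, col=4)
  Distance 2: (row=5, col=3), (row=6, col=2), (row=7, col=3), (row=8, col=4)
  Distance 3: (row=4, col=3), (row=5, col=2), (row=6, col=1), (row=7, col=2), (row=9, col=4)
  Distance 4: (row=3, col=3), (row=4, col=2), (row=5, col=1), (row=6, col=0), (row=7, col=1), (row=8, col=2), (row=9, col=3), (row=10, col=4)
  Distance 5: (row=2, col=3), (row=3, col=4), (row=5, col=0), (row=7, col=0), (row=8, col=1), (row=10, col=3)
  Distance 6: (row=1, col=3), (row=2, col=2), (row=9, col=1), (row=10, col=2)
  Distance 7: (row=1, col=2), (row=1, col=4), (row=10, col=1)
  Distance 8: (row=0, col=2), (row=0, col=4), (row=10, col=0)
  Distance 9: (row=0, col=1)
Total reachable: 37 (grid has 40 open cells total)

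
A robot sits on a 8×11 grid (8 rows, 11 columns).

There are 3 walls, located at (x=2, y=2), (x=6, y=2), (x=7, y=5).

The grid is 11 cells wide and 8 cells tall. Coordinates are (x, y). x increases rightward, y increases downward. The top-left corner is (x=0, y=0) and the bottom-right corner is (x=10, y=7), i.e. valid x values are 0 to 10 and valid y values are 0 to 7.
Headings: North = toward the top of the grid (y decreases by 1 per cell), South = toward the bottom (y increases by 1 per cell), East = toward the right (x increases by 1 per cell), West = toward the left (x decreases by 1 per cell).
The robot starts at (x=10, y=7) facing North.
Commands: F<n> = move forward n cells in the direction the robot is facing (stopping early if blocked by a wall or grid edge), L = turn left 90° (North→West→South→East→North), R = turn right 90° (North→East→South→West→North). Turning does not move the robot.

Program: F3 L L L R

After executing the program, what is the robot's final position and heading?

Start: (x=10, y=7), facing North
  F3: move forward 3, now at (x=10, y=4)
  L: turn left, now facing West
  L: turn left, now facing South
  L: turn left, now facing East
  R: turn right, now facing South
Final: (x=10, y=4), facing South

Answer: Final position: (x=10, y=4), facing South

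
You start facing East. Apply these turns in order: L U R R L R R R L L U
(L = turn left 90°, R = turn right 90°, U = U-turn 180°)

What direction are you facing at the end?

Start: East
  L (left (90° counter-clockwise)) -> North
  U (U-turn (180°)) -> South
  R (right (90° clockwise)) -> West
  R (right (90° clockwise)) -> North
  L (left (90° counter-clockwise)) -> West
  R (right (90° clockwise)) -> North
  R (right (90° clockwise)) -> East
  R (right (90° clockwise)) -> South
  L (left (90° counter-clockwise)) -> East
  L (left (90° counter-clockwise)) -> North
  U (U-turn (180°)) -> South
Final: South

Answer: Final heading: South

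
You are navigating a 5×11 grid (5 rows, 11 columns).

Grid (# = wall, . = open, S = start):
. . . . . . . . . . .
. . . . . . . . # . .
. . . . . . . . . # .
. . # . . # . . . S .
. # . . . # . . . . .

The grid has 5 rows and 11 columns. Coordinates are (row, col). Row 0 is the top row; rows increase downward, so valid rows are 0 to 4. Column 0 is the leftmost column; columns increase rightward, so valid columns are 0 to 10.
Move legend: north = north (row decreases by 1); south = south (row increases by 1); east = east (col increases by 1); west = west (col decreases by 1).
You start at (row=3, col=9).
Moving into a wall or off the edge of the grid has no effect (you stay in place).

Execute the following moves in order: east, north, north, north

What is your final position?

Start: (row=3, col=9)
  east (east): (row=3, col=9) -> (row=3, col=10)
  north (north): (row=3, col=10) -> (row=2, col=10)
  north (north): (row=2, col=10) -> (row=1, col=10)
  north (north): (row=1, col=10) -> (row=0, col=10)
Final: (row=0, col=10)

Answer: Final position: (row=0, col=10)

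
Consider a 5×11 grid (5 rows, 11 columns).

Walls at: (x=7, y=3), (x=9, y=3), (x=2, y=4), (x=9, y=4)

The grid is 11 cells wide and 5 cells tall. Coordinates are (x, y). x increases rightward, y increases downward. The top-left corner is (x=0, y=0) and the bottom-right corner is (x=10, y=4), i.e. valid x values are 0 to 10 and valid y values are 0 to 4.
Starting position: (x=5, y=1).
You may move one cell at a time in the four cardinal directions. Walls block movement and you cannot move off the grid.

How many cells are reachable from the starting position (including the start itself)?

BFS flood-fill from (x=5, y=1):
  Distance 0: (x=5, y=1)
  Distance 1: (x=5, y=0), (x=4, y=1), (x=6, y=1), (x=5, y=2)
  Distance 2: (x=4, y=0), (x=6, y=0), (x=3, y=1), (x=7, y=1), (x=4, y=2), (x=6, y=2), (x=5, y=3)
  Distance 3: (x=3, y=0), (x=7, y=0), (x=2, y=1), (x=8, y=1), (x=3, y=2), (x=7, y=2), (x=4, y=3), (x=6, y=3), (x=5, y=4)
  Distance 4: (x=2, y=0), (x=8, y=0), (x=1, y=1), (x=9, y=1), (x=2, y=2), (x=8, y=2), (x=3, y=3), (x=4, y=4), (x=6, y=4)
  Distance 5: (x=1, y=0), (x=9, y=0), (x=0, y=1), (x=10, y=1), (x=1, y=2), (x=9, y=2), (x=2, y=3), (x=8, y=3), (x=3, y=4), (x=7, y=4)
  Distance 6: (x=0, y=0), (x=10, y=0), (x=0, y=2), (x=10, y=2), (x=1, y=3), (x=8, y=4)
  Distance 7: (x=0, y=3), (x=10, y=3), (x=1, y=4)
  Distance 8: (x=0, y=4), (x=10, y=4)
Total reachable: 51 (grid has 51 open cells total)

Answer: Reachable cells: 51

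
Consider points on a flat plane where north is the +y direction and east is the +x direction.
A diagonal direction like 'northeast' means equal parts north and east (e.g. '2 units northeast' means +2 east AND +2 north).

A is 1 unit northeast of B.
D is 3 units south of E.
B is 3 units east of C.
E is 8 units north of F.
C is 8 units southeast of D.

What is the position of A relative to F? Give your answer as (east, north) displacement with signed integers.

Place F at the origin (east=0, north=0).
  E is 8 units north of F: delta (east=+0, north=+8); E at (east=0, north=8).
  D is 3 units south of E: delta (east=+0, north=-3); D at (east=0, north=5).
  C is 8 units southeast of D: delta (east=+8, north=-8); C at (east=8, north=-3).
  B is 3 units east of C: delta (east=+3, north=+0); B at (east=11, north=-3).
  A is 1 unit northeast of B: delta (east=+1, north=+1); A at (east=12, north=-2).
Therefore A relative to F: (east=12, north=-2).

Answer: A is at (east=12, north=-2) relative to F.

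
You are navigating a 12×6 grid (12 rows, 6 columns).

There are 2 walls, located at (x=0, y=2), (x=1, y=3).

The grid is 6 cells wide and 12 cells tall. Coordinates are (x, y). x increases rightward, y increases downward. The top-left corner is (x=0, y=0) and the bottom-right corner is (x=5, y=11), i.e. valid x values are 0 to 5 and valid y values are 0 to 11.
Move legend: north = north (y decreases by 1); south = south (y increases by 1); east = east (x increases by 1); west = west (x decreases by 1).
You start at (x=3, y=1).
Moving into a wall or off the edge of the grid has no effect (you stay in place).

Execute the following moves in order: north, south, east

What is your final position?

Start: (x=3, y=1)
  north (north): (x=3, y=1) -> (x=3, y=0)
  south (south): (x=3, y=0) -> (x=3, y=1)
  east (east): (x=3, y=1) -> (x=4, y=1)
Final: (x=4, y=1)

Answer: Final position: (x=4, y=1)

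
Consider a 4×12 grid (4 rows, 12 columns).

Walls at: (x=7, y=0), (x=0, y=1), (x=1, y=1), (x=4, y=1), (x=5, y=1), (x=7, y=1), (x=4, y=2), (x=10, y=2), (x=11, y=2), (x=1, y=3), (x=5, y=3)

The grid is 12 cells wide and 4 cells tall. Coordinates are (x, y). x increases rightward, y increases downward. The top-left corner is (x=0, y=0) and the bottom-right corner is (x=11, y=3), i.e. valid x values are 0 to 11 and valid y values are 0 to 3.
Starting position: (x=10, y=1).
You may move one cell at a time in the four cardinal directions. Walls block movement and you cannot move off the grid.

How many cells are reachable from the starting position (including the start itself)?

Answer: Reachable cells: 37

Derivation:
BFS flood-fill from (x=10, y=1):
  Distance 0: (x=10, y=1)
  Distance 1: (x=10, y=0), (x=9, y=1), (x=11, y=1)
  Distance 2: (x=9, y=0), (x=11, y=0), (x=8, y=1), (x=9, y=2)
  Distance 3: (x=8, y=0), (x=8, y=2), (x=9, y=3)
  Distance 4: (x=7, y=2), (x=8, y=3), (x=10, y=3)
  Distance 5: (x=6, y=2), (x=7, y=3), (x=11, y=3)
  Distance 6: (x=6, y=1), (x=5, y=2), (x=6, y=3)
  Distance 7: (x=6, y=0)
  Distance 8: (x=5, y=0)
  Distance 9: (x=4, y=0)
  Distance 10: (x=3, y=0)
  Distance 11: (x=2, y=0), (x=3, y=1)
  Distance 12: (x=1, y=0), (x=2, y=1), (x=3, y=2)
  Distance 13: (x=0, y=0), (x=2, y=2), (x=3, y=3)
  Distance 14: (x=1, y=2), (x=2, y=3), (x=4, y=3)
  Distance 15: (x=0, y=2)
  Distance 16: (x=0, y=3)
Total reachable: 37 (grid has 37 open cells total)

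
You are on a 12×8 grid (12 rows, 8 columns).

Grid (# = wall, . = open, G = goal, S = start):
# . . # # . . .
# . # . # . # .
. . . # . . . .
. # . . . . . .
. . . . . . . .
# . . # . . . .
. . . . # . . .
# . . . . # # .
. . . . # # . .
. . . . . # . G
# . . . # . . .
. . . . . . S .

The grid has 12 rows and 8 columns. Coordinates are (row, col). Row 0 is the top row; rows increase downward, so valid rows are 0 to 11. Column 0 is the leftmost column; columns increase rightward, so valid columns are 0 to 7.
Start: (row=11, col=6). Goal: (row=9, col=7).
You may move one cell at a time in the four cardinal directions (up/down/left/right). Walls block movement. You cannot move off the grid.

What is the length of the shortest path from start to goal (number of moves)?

BFS from (row=11, col=6) until reaching (row=9, col=7):
  Distance 0: (row=11, col=6)
  Distance 1: (row=10, col=6), (row=11, col=5), (row=11, col=7)
  Distance 2: (row=9, col=6), (row=10, col=5), (row=10, col=7), (row=11, col=4)
  Distance 3: (row=8, col=6), (row=9, col=7), (row=11, col=3)  <- goal reached here
One shortest path (3 moves): (row=11, col=6) -> (row=11, col=7) -> (row=10, col=7) -> (row=9, col=7)

Answer: Shortest path length: 3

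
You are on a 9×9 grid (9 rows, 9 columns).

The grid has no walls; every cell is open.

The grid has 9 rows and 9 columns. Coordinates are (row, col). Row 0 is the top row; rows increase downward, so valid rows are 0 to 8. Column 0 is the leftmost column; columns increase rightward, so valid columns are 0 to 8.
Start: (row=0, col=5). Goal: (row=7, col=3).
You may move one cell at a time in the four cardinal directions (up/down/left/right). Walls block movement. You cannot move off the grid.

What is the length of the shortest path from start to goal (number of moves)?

BFS from (row=0, col=5) until reaching (row=7, col=3):
  Distance 0: (row=0, col=5)
  Distance 1: (row=0, col=4), (row=0, col=6), (row=1, col=5)
  Distance 2: (row=0, col=3), (row=0, col=7), (row=1, col=4), (row=1, col=6), (row=2, col=5)
  Distance 3: (row=0, col=2), (row=0, col=8), (row=1, col=3), (row=1, col=7), (row=2, col=4), (row=2, col=6), (row=3, col=5)
  Distance 4: (row=0, col=1), (row=1, col=2), (row=1, col=8), (row=2, col=3), (row=2, col=7), (row=3, col=4), (row=3, col=6), (row=4, col=5)
  Distance 5: (row=0, col=0), (row=1, col=1), (row=2, col=2), (row=2, col=8), (row=3, col=3), (row=3, col=7), (row=4, col=4), (row=4, col=6), (row=5, col=5)
  Distance 6: (row=1, col=0), (row=2, col=1), (row=3, col=2), (row=3, col=8), (row=4, col=3), (row=4, col=7), (row=5, col=4), (row=5, col=6), (row=6, col=5)
  Distance 7: (row=2, col=0), (row=3, col=1), (row=4, col=2), (row=4, col=8), (row=5, col=3), (row=5, col=7), (row=6, col=4), (row=6, col=6), (row=7, col=5)
  Distance 8: (row=3, col=0), (row=4, col=1), (row=5, col=2), (row=5, col=8), (row=6, col=3), (row=6, col=7), (row=7, col=4), (row=7, col=6), (row=8, col=5)
  Distance 9: (row=4, col=0), (row=5, col=1), (row=6, col=2), (row=6, col=8), (row=7, col=3), (row=7, col=7), (row=8, col=4), (row=8, col=6)  <- goal reached here
One shortest path (9 moves): (row=0, col=5) -> (row=0, col=4) -> (row=0, col=3) -> (row=1, col=3) -> (row=2, col=3) -> (row=3, col=3) -> (row=4, col=3) -> (row=5, col=3) -> (row=6, col=3) -> (row=7, col=3)

Answer: Shortest path length: 9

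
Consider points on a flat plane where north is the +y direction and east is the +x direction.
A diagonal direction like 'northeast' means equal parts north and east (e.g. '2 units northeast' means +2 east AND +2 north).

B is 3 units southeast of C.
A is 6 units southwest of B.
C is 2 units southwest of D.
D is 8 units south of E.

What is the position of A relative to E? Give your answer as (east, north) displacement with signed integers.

Answer: A is at (east=-5, north=-19) relative to E.

Derivation:
Place E at the origin (east=0, north=0).
  D is 8 units south of E: delta (east=+0, north=-8); D at (east=0, north=-8).
  C is 2 units southwest of D: delta (east=-2, north=-2); C at (east=-2, north=-10).
  B is 3 units southeast of C: delta (east=+3, north=-3); B at (east=1, north=-13).
  A is 6 units southwest of B: delta (east=-6, north=-6); A at (east=-5, north=-19).
Therefore A relative to E: (east=-5, north=-19).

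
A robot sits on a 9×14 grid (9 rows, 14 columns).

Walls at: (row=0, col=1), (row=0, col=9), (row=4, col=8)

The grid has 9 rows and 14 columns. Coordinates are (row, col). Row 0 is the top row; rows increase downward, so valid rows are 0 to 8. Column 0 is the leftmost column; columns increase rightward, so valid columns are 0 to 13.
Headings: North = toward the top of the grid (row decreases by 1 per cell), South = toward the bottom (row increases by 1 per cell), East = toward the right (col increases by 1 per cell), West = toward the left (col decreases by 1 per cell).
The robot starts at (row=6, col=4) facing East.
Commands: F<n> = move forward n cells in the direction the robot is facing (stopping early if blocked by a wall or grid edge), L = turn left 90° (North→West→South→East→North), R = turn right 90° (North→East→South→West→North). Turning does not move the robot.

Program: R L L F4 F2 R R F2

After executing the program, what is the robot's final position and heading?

Answer: Final position: (row=2, col=4), facing South

Derivation:
Start: (row=6, col=4), facing East
  R: turn right, now facing South
  L: turn left, now facing East
  L: turn left, now facing North
  F4: move forward 4, now at (row=2, col=4)
  F2: move forward 2, now at (row=0, col=4)
  R: turn right, now facing East
  R: turn right, now facing South
  F2: move forward 2, now at (row=2, col=4)
Final: (row=2, col=4), facing South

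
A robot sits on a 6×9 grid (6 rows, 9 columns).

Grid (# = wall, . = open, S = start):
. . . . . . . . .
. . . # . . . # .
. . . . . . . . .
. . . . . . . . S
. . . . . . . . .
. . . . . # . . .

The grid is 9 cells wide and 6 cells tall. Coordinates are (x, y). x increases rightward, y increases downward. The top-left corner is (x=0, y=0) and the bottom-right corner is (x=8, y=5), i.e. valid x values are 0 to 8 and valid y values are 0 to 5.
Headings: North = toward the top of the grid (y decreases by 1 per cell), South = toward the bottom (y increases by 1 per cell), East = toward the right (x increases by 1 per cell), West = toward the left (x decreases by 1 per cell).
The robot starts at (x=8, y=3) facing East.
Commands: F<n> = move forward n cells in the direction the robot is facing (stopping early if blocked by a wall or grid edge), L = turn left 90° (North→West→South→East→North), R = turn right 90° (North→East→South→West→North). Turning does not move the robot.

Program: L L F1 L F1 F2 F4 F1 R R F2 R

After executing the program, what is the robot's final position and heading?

Answer: Final position: (x=7, y=3), facing East

Derivation:
Start: (x=8, y=3), facing East
  L: turn left, now facing North
  L: turn left, now facing West
  F1: move forward 1, now at (x=7, y=3)
  L: turn left, now facing South
  F1: move forward 1, now at (x=7, y=4)
  F2: move forward 1/2 (blocked), now at (x=7, y=5)
  F4: move forward 0/4 (blocked), now at (x=7, y=5)
  F1: move forward 0/1 (blocked), now at (x=7, y=5)
  R: turn right, now facing West
  R: turn right, now facing North
  F2: move forward 2, now at (x=7, y=3)
  R: turn right, now facing East
Final: (x=7, y=3), facing East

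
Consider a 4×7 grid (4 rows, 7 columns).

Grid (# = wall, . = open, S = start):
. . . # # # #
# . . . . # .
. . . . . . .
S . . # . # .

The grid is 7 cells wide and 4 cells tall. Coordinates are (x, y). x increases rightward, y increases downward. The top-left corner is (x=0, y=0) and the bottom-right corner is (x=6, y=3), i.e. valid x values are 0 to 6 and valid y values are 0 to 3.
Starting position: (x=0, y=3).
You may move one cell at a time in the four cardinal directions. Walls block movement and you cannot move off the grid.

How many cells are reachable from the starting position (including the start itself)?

Answer: Reachable cells: 20

Derivation:
BFS flood-fill from (x=0, y=3):
  Distance 0: (x=0, y=3)
  Distance 1: (x=0, y=2), (x=1, y=3)
  Distance 2: (x=1, y=2), (x=2, y=3)
  Distance 3: (x=1, y=1), (x=2, y=2)
  Distance 4: (x=1, y=0), (x=2, y=1), (x=3, y=2)
  Distance 5: (x=0, y=0), (x=2, y=0), (x=3, y=1), (x=4, y=2)
  Distance 6: (x=4, y=1), (x=5, y=2), (x=4, y=3)
  Distance 7: (x=6, y=2)
  Distance 8: (x=6, y=1), (x=6, y=3)
Total reachable: 20 (grid has 20 open cells total)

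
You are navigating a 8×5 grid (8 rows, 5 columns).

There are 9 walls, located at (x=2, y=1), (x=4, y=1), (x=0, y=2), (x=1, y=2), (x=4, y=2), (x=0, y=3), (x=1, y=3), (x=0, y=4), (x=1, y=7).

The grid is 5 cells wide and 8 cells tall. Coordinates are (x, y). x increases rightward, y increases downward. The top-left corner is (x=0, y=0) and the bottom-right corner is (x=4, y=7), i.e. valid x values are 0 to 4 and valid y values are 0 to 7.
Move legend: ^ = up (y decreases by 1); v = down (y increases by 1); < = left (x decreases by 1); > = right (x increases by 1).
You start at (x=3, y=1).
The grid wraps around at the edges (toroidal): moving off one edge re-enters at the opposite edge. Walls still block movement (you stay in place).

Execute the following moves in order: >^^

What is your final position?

Start: (x=3, y=1)
  > (right): blocked, stay at (x=3, y=1)
  ^ (up): (x=3, y=1) -> (x=3, y=0)
  ^ (up): (x=3, y=0) -> (x=3, y=7)
Final: (x=3, y=7)

Answer: Final position: (x=3, y=7)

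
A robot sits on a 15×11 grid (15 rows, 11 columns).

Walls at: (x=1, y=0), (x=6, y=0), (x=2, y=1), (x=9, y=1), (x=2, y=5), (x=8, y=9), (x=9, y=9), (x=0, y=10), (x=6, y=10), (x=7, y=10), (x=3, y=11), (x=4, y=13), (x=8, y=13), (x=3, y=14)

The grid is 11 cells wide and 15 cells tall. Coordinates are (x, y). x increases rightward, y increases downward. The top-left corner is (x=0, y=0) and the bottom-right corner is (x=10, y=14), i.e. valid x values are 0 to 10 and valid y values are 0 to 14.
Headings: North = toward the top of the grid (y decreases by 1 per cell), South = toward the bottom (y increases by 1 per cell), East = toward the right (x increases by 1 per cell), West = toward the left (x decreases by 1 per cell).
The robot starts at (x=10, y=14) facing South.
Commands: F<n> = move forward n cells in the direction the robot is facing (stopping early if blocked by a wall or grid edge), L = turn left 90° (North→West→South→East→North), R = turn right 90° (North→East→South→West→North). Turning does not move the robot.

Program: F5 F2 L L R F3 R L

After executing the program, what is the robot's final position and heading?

Answer: Final position: (x=10, y=14), facing East

Derivation:
Start: (x=10, y=14), facing South
  F5: move forward 0/5 (blocked), now at (x=10, y=14)
  F2: move forward 0/2 (blocked), now at (x=10, y=14)
  L: turn left, now facing East
  L: turn left, now facing North
  R: turn right, now facing East
  F3: move forward 0/3 (blocked), now at (x=10, y=14)
  R: turn right, now facing South
  L: turn left, now facing East
Final: (x=10, y=14), facing East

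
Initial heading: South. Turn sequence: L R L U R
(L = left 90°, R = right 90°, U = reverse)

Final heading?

Start: South
  L (left (90° counter-clockwise)) -> East
  R (right (90° clockwise)) -> South
  L (left (90° counter-clockwise)) -> East
  U (U-turn (180°)) -> West
  R (right (90° clockwise)) -> North
Final: North

Answer: Final heading: North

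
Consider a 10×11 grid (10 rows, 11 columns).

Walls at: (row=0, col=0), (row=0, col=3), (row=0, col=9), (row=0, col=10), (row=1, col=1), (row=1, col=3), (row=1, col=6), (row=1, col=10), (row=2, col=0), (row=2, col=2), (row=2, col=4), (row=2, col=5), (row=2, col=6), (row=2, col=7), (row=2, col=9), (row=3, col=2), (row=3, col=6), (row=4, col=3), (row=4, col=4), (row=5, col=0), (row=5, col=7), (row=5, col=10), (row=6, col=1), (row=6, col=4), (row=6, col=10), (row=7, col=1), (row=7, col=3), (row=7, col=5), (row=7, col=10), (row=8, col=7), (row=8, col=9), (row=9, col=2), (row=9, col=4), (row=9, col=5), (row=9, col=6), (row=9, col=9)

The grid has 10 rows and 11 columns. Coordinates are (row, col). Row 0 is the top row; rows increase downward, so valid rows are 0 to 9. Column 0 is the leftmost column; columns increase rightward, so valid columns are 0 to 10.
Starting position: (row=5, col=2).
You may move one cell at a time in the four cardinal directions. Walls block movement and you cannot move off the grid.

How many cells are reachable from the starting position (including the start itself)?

Answer: Reachable cells: 68

Derivation:
BFS flood-fill from (row=5, col=2):
  Distance 0: (row=5, col=2)
  Distance 1: (row=4, col=2), (row=5, col=1), (row=5, col=3), (row=6, col=2)
  Distance 2: (row=4, col=1), (row=5, col=4), (row=6, col=3), (row=7, col=2)
  Distance 3: (row=3, col=1), (row=4, col=0), (row=5, col=5), (row=8, col=2)
  Distance 4: (row=2, col=1), (row=3, col=0), (row=4, col=5), (row=5, col=6), (row=6, col=5), (row=8, col=1), (row=8, col=3)
  Distance 5: (row=3, col=5), (row=4, col=6), (row=6, col=6), (row=8, col=0), (row=8, col=4), (row=9, col=1), (row=9, col=3)
  Distance 6: (row=3, col=4), (row=4, col=7), (row=6, col=7), (row=7, col=0), (row=7, col=4), (row=7, col=6), (row=8, col=5), (row=9, col=0)
  Distance 7: (row=3, col=3), (row=3, col=7), (row=4, col=8), (row=6, col=0), (row=6, col=8), (row=7, col=7), (row=8, col=6)
  Distance 8: (row=2, col=3), (row=3, col=8), (row=4, col=9), (row=5, col=8), (row=6, col=9), (row=7, col=8)
  Distance 9: (row=2, col=8), (row=3, col=9), (row=4, col=10), (row=5, col=9), (row=7, col=9), (row=8, col=8)
  Distance 10: (row=1, col=8), (row=3, col=10), (row=9, col=8)
  Distance 11: (row=0, col=8), (row=1, col=7), (row=1, col=9), (row=2, col=10), (row=9, col=7)
  Distance 12: (row=0, col=7)
  Distance 13: (row=0, col=6)
  Distance 14: (row=0, col=5)
  Distance 15: (row=0, col=4), (row=1, col=5)
  Distance 16: (row=1, col=4)
Total reachable: 68 (grid has 74 open cells total)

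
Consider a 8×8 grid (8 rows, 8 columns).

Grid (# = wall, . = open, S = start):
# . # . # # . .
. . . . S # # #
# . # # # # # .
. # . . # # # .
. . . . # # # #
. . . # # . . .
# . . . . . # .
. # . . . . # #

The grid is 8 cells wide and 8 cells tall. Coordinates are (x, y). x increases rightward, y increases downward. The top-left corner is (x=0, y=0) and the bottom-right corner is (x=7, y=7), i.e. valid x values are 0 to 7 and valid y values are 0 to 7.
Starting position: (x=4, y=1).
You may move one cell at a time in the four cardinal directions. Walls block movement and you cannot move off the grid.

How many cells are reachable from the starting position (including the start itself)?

BFS flood-fill from (x=4, y=1):
  Distance 0: (x=4, y=1)
  Distance 1: (x=3, y=1)
  Distance 2: (x=3, y=0), (x=2, y=1)
  Distance 3: (x=1, y=1)
  Distance 4: (x=1, y=0), (x=0, y=1), (x=1, y=2)
Total reachable: 8 (grid has 36 open cells total)

Answer: Reachable cells: 8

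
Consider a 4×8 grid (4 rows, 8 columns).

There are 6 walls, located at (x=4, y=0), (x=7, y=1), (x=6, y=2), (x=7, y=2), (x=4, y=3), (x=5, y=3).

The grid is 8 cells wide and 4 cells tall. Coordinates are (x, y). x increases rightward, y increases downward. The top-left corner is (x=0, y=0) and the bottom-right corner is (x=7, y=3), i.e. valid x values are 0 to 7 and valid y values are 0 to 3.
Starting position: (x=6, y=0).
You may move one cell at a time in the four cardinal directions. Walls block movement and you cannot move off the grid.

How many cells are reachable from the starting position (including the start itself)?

Answer: Reachable cells: 24

Derivation:
BFS flood-fill from (x=6, y=0):
  Distance 0: (x=6, y=0)
  Distance 1: (x=5, y=0), (x=7, y=0), (x=6, y=1)
  Distance 2: (x=5, y=1)
  Distance 3: (x=4, y=1), (x=5, y=2)
  Distance 4: (x=3, y=1), (x=4, y=2)
  Distance 5: (x=3, y=0), (x=2, y=1), (x=3, y=2)
  Distance 6: (x=2, y=0), (x=1, y=1), (x=2, y=2), (x=3, y=3)
  Distance 7: (x=1, y=0), (x=0, y=1), (x=1, y=2), (x=2, y=3)
  Distance 8: (x=0, y=0), (x=0, y=2), (x=1, y=3)
  Distance 9: (x=0, y=3)
Total reachable: 24 (grid has 26 open cells total)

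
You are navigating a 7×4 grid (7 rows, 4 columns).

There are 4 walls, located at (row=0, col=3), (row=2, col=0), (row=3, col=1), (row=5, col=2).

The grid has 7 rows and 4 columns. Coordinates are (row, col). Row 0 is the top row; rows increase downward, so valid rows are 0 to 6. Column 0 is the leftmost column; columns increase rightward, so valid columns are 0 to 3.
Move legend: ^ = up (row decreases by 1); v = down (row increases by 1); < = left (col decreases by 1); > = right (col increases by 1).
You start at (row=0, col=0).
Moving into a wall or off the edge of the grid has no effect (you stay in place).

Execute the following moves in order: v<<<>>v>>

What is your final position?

Answer: Final position: (row=2, col=3)

Derivation:
Start: (row=0, col=0)
  v (down): (row=0, col=0) -> (row=1, col=0)
  [×3]< (left): blocked, stay at (row=1, col=0)
  > (right): (row=1, col=0) -> (row=1, col=1)
  > (right): (row=1, col=1) -> (row=1, col=2)
  v (down): (row=1, col=2) -> (row=2, col=2)
  > (right): (row=2, col=2) -> (row=2, col=3)
  > (right): blocked, stay at (row=2, col=3)
Final: (row=2, col=3)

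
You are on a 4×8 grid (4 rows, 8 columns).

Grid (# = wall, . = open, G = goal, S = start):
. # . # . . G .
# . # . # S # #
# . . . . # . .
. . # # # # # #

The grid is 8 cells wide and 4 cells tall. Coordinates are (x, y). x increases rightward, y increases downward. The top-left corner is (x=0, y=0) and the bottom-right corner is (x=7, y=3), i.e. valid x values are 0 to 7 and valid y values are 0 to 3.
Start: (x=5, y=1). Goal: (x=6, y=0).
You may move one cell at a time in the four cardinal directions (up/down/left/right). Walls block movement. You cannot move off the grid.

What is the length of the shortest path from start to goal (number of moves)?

BFS from (x=5, y=1) until reaching (x=6, y=0):
  Distance 0: (x=5, y=1)
  Distance 1: (x=5, y=0)
  Distance 2: (x=4, y=0), (x=6, y=0)  <- goal reached here
One shortest path (2 moves): (x=5, y=1) -> (x=5, y=0) -> (x=6, y=0)

Answer: Shortest path length: 2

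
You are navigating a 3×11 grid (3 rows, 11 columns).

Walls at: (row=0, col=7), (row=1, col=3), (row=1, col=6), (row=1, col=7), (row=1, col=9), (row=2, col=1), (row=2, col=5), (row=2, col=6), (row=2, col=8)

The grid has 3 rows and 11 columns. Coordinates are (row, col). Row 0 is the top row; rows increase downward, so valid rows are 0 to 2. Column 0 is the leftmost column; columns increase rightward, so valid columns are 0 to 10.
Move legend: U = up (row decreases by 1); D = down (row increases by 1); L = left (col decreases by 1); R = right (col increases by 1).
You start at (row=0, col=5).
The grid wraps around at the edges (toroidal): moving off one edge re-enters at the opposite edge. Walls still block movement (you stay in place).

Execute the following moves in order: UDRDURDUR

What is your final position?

Start: (row=0, col=5)
  U (up): blocked, stay at (row=0, col=5)
  D (down): (row=0, col=5) -> (row=1, col=5)
  R (right): blocked, stay at (row=1, col=5)
  D (down): blocked, stay at (row=1, col=5)
  U (up): (row=1, col=5) -> (row=0, col=5)
  R (right): (row=0, col=5) -> (row=0, col=6)
  D (down): blocked, stay at (row=0, col=6)
  U (up): blocked, stay at (row=0, col=6)
  R (right): blocked, stay at (row=0, col=6)
Final: (row=0, col=6)

Answer: Final position: (row=0, col=6)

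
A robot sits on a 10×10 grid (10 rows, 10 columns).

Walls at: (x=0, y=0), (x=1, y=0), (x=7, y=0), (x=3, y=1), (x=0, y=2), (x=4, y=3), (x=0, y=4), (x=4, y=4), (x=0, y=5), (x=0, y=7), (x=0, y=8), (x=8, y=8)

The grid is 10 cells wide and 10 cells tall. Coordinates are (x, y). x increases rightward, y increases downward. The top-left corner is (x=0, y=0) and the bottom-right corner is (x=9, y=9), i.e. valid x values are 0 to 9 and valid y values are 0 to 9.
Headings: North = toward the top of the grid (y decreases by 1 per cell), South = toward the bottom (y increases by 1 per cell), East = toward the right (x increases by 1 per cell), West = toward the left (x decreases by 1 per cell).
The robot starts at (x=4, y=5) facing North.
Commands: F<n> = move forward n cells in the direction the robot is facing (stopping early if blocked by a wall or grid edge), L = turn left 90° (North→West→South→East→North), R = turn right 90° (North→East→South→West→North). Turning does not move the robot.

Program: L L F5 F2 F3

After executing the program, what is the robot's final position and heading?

Start: (x=4, y=5), facing North
  L: turn left, now facing West
  L: turn left, now facing South
  F5: move forward 4/5 (blocked), now at (x=4, y=9)
  F2: move forward 0/2 (blocked), now at (x=4, y=9)
  F3: move forward 0/3 (blocked), now at (x=4, y=9)
Final: (x=4, y=9), facing South

Answer: Final position: (x=4, y=9), facing South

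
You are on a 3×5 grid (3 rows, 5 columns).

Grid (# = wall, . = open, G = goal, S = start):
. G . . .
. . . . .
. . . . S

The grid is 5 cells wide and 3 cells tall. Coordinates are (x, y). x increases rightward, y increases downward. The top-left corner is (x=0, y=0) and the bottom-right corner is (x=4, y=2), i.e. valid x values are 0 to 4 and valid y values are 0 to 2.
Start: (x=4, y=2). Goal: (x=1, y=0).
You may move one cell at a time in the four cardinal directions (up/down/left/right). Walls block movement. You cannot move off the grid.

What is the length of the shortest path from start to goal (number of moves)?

Answer: Shortest path length: 5

Derivation:
BFS from (x=4, y=2) until reaching (x=1, y=0):
  Distance 0: (x=4, y=2)
  Distance 1: (x=4, y=1), (x=3, y=2)
  Distance 2: (x=4, y=0), (x=3, y=1), (x=2, y=2)
  Distance 3: (x=3, y=0), (x=2, y=1), (x=1, y=2)
  Distance 4: (x=2, y=0), (x=1, y=1), (x=0, y=2)
  Distance 5: (x=1, y=0), (x=0, y=1)  <- goal reached here
One shortest path (5 moves): (x=4, y=2) -> (x=3, y=2) -> (x=2, y=2) -> (x=1, y=2) -> (x=1, y=1) -> (x=1, y=0)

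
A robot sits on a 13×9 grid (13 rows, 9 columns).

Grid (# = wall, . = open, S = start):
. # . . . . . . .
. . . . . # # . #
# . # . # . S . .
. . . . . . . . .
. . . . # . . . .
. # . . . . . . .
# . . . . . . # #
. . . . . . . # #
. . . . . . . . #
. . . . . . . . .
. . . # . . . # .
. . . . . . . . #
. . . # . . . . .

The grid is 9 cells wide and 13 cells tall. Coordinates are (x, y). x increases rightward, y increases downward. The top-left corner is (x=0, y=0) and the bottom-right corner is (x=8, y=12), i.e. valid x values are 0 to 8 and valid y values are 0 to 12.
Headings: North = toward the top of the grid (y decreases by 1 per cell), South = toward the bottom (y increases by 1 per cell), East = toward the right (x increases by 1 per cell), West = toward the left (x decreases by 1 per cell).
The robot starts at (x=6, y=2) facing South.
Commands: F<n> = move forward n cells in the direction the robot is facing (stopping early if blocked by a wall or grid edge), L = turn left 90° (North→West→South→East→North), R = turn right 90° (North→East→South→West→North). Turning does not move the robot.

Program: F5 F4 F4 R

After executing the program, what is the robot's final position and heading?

Start: (x=6, y=2), facing South
  F5: move forward 5, now at (x=6, y=7)
  F4: move forward 4, now at (x=6, y=11)
  F4: move forward 1/4 (blocked), now at (x=6, y=12)
  R: turn right, now facing West
Final: (x=6, y=12), facing West

Answer: Final position: (x=6, y=12), facing West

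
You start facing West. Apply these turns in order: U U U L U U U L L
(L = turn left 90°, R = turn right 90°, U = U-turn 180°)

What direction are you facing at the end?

Start: West
  U (U-turn (180°)) -> East
  U (U-turn (180°)) -> West
  U (U-turn (180°)) -> East
  L (left (90° counter-clockwise)) -> North
  U (U-turn (180°)) -> South
  U (U-turn (180°)) -> North
  U (U-turn (180°)) -> South
  L (left (90° counter-clockwise)) -> East
  L (left (90° counter-clockwise)) -> North
Final: North

Answer: Final heading: North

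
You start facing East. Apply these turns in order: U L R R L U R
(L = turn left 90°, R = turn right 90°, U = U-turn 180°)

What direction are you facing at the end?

Answer: Final heading: South

Derivation:
Start: East
  U (U-turn (180°)) -> West
  L (left (90° counter-clockwise)) -> South
  R (right (90° clockwise)) -> West
  R (right (90° clockwise)) -> North
  L (left (90° counter-clockwise)) -> West
  U (U-turn (180°)) -> East
  R (right (90° clockwise)) -> South
Final: South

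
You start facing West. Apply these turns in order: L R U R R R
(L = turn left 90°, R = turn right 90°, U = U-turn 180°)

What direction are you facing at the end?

Answer: Final heading: North

Derivation:
Start: West
  L (left (90° counter-clockwise)) -> South
  R (right (90° clockwise)) -> West
  U (U-turn (180°)) -> East
  R (right (90° clockwise)) -> South
  R (right (90° clockwise)) -> West
  R (right (90° clockwise)) -> North
Final: North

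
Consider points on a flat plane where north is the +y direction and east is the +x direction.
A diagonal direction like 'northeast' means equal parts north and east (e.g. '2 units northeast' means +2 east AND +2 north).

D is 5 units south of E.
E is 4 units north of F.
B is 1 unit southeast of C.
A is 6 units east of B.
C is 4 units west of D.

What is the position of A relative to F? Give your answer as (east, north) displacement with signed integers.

Answer: A is at (east=3, north=-2) relative to F.

Derivation:
Place F at the origin (east=0, north=0).
  E is 4 units north of F: delta (east=+0, north=+4); E at (east=0, north=4).
  D is 5 units south of E: delta (east=+0, north=-5); D at (east=0, north=-1).
  C is 4 units west of D: delta (east=-4, north=+0); C at (east=-4, north=-1).
  B is 1 unit southeast of C: delta (east=+1, north=-1); B at (east=-3, north=-2).
  A is 6 units east of B: delta (east=+6, north=+0); A at (east=3, north=-2).
Therefore A relative to F: (east=3, north=-2).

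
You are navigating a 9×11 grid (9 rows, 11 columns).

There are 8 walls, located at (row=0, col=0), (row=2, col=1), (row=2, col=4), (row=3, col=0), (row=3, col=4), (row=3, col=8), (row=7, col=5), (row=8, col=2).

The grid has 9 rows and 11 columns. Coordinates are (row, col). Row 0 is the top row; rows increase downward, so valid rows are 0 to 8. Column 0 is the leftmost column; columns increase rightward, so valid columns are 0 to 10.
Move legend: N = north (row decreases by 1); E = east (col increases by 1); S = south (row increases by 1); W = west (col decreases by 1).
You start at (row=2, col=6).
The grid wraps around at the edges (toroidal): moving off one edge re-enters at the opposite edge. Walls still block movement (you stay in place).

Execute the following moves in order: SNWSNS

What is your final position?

Answer: Final position: (row=3, col=5)

Derivation:
Start: (row=2, col=6)
  S (south): (row=2, col=6) -> (row=3, col=6)
  N (north): (row=3, col=6) -> (row=2, col=6)
  W (west): (row=2, col=6) -> (row=2, col=5)
  S (south): (row=2, col=5) -> (row=3, col=5)
  N (north): (row=3, col=5) -> (row=2, col=5)
  S (south): (row=2, col=5) -> (row=3, col=5)
Final: (row=3, col=5)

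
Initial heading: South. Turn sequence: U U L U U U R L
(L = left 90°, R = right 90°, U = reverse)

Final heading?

Answer: Final heading: West

Derivation:
Start: South
  U (U-turn (180°)) -> North
  U (U-turn (180°)) -> South
  L (left (90° counter-clockwise)) -> East
  U (U-turn (180°)) -> West
  U (U-turn (180°)) -> East
  U (U-turn (180°)) -> West
  R (right (90° clockwise)) -> North
  L (left (90° counter-clockwise)) -> West
Final: West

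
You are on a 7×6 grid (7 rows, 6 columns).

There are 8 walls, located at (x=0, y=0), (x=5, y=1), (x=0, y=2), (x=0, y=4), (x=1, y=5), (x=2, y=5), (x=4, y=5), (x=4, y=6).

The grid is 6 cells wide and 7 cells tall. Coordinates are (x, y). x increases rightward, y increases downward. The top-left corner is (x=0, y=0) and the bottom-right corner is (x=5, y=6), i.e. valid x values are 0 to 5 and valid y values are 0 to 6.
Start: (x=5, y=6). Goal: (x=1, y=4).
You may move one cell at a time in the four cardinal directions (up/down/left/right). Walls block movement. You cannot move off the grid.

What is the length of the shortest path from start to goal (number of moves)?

Answer: Shortest path length: 6

Derivation:
BFS from (x=5, y=6) until reaching (x=1, y=4):
  Distance 0: (x=5, y=6)
  Distance 1: (x=5, y=5)
  Distance 2: (x=5, y=4)
  Distance 3: (x=5, y=3), (x=4, y=4)
  Distance 4: (x=5, y=2), (x=4, y=3), (x=3, y=4)
  Distance 5: (x=4, y=2), (x=3, y=3), (x=2, y=4), (x=3, y=5)
  Distance 6: (x=4, y=1), (x=3, y=2), (x=2, y=3), (x=1, y=4), (x=3, y=6)  <- goal reached here
One shortest path (6 moves): (x=5, y=6) -> (x=5, y=5) -> (x=5, y=4) -> (x=4, y=4) -> (x=3, y=4) -> (x=2, y=4) -> (x=1, y=4)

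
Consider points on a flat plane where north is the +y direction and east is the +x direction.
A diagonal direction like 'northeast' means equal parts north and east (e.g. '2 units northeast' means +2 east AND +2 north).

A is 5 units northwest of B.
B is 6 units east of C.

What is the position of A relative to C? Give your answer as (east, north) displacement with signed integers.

Place C at the origin (east=0, north=0).
  B is 6 units east of C: delta (east=+6, north=+0); B at (east=6, north=0).
  A is 5 units northwest of B: delta (east=-5, north=+5); A at (east=1, north=5).
Therefore A relative to C: (east=1, north=5).

Answer: A is at (east=1, north=5) relative to C.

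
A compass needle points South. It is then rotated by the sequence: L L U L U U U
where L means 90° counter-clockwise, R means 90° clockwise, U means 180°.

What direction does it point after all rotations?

Answer: Final heading: West

Derivation:
Start: South
  L (left (90° counter-clockwise)) -> East
  L (left (90° counter-clockwise)) -> North
  U (U-turn (180°)) -> South
  L (left (90° counter-clockwise)) -> East
  U (U-turn (180°)) -> West
  U (U-turn (180°)) -> East
  U (U-turn (180°)) -> West
Final: West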